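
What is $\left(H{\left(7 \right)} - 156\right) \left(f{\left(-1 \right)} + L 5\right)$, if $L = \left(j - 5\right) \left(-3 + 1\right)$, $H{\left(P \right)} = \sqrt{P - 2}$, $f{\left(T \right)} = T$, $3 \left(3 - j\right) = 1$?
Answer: $-3484 + \frac{67 \sqrt{5}}{3} \approx -3434.1$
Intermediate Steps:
$j = \frac{8}{3}$ ($j = 3 - \frac{1}{3} = \frac{8}{3} \approx 2.6667$)
$H{\left(P \right)} = \sqrt{-2 + P}$
$L = \frac{14}{3}$ ($L = \left(\frac{8}{3} - 5\right) \left(-3 + 1\right) = \left(- \frac{7}{3}\right) \left(-2\right) = \frac{14}{3} \approx 4.6667$)
$\left(H{\left(7 \right)} - 156\right) \left(f{\left(-1 \right)} + L 5\right) = \left(\sqrt{-2 + 7} - 156\right) \left(-1 + \frac{14}{3} \cdot 5\right) = \left(\sqrt{5} - 156\right) \left(-1 + \frac{70}{3}\right) = \left(-156 + \sqrt{5}\right) \frac{67}{3} = -3484 + \frac{67 \sqrt{5}}{3}$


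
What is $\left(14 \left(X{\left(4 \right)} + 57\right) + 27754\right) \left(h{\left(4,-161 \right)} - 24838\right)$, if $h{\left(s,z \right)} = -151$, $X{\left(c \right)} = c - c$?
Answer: $-713485928$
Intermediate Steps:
$X{\left(c \right)} = 0$
$\left(14 \left(X{\left(4 \right)} + 57\right) + 27754\right) \left(h{\left(4,-161 \right)} - 24838\right) = \left(14 \left(0 + 57\right) + 27754\right) \left(-151 - 24838\right) = \left(14 \cdot 57 + 27754\right) \left(-24989\right) = \left(798 + 27754\right) \left(-24989\right) = 28552 \left(-24989\right) = -713485928$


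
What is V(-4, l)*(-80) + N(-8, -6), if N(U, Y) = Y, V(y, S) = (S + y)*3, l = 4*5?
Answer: -3846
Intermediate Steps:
l = 20
V(y, S) = 3*S + 3*y
V(-4, l)*(-80) + N(-8, -6) = (3*20 + 3*(-4))*(-80) - 6 = (60 - 12)*(-80) - 6 = 48*(-80) - 6 = -3840 - 6 = -3846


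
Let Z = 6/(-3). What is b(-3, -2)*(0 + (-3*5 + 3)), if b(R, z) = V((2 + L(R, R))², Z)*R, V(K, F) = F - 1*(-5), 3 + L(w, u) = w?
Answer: 108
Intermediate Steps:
L(w, u) = -3 + w
Z = -2 (Z = 6*(-⅓) = -2)
V(K, F) = 5 + F (V(K, F) = F + 5 = 5 + F)
b(R, z) = 3*R (b(R, z) = (5 - 2)*R = 3*R)
b(-3, -2)*(0 + (-3*5 + 3)) = (3*(-3))*(0 + (-3*5 + 3)) = -9*(0 + (-15 + 3)) = -9*(0 - 12) = -9*(-12) = 108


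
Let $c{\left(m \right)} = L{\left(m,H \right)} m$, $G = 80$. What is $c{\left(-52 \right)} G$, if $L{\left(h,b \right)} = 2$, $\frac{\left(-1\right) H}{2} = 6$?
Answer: $-8320$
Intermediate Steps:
$H = -12$ ($H = \left(-2\right) 6 = -12$)
$c{\left(m \right)} = 2 m$
$c{\left(-52 \right)} G = 2 \left(-52\right) 80 = \left(-104\right) 80 = -8320$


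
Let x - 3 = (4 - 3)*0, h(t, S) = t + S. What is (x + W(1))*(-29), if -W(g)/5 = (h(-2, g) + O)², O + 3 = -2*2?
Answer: 9193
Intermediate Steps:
O = -7 (O = -3 - 2*2 = -3 - 4 = -7)
h(t, S) = S + t
x = 3 (x = 3 + (4 - 3)*0 = 3 + 1*0 = 3 + 0 = 3)
W(g) = -5*(-9 + g)² (W(g) = -5*((g - 2) - 7)² = -5*((-2 + g) - 7)² = -5*(-9 + g)²)
(x + W(1))*(-29) = (3 - 5*(-9 + 1)²)*(-29) = (3 - 5*(-8)²)*(-29) = (3 - 5*64)*(-29) = (3 - 320)*(-29) = -317*(-29) = 9193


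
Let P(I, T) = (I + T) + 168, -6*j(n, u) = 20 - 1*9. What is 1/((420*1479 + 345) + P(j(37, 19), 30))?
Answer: 6/3730327 ≈ 1.6084e-6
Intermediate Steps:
j(n, u) = -11/6 (j(n, u) = -(20 - 1*9)/6 = -(20 - 9)/6 = -⅙*11 = -11/6)
P(I, T) = 168 + I + T
1/((420*1479 + 345) + P(j(37, 19), 30)) = 1/((420*1479 + 345) + (168 - 11/6 + 30)) = 1/((621180 + 345) + 1177/6) = 1/(621525 + 1177/6) = 1/(3730327/6) = 6/3730327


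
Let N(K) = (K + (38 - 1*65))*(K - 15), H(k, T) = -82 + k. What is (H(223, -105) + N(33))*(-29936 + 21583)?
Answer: -2079897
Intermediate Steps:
N(K) = (-27 + K)*(-15 + K) (N(K) = (K + (38 - 65))*(-15 + K) = (K - 27)*(-15 + K) = (-27 + K)*(-15 + K))
(H(223, -105) + N(33))*(-29936 + 21583) = ((-82 + 223) + (405 + 33² - 42*33))*(-29936 + 21583) = (141 + (405 + 1089 - 1386))*(-8353) = (141 + 108)*(-8353) = 249*(-8353) = -2079897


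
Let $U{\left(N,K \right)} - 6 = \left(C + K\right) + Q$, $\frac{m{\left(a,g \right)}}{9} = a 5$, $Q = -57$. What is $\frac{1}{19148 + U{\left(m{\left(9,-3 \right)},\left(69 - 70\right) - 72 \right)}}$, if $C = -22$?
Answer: $\frac{1}{19002} \approx 5.2626 \cdot 10^{-5}$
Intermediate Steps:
$m{\left(a,g \right)} = 45 a$ ($m{\left(a,g \right)} = 9 a 5 = 9 \cdot 5 a = 45 a$)
$U{\left(N,K \right)} = -73 + K$ ($U{\left(N,K \right)} = 6 + \left(\left(-22 + K\right) - 57\right) = 6 + \left(-79 + K\right) = -73 + K$)
$\frac{1}{19148 + U{\left(m{\left(9,-3 \right)},\left(69 - 70\right) - 72 \right)}} = \frac{1}{19148 + \left(-73 + \left(\left(69 - 70\right) - 72\right)\right)} = \frac{1}{19148 - 146} = \frac{1}{19002}$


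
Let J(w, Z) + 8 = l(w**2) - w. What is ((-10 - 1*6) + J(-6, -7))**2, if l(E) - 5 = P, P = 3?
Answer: 100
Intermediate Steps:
l(E) = 8 (l(E) = 5 + 3 = 8)
J(w, Z) = -w (J(w, Z) = -8 + (8 - w) = -w)
((-10 - 1*6) + J(-6, -7))**2 = ((-10 - 1*6) - 1*(-6))**2 = ((-10 - 6) + 6)**2 = (-16 + 6)**2 = (-10)**2 = 100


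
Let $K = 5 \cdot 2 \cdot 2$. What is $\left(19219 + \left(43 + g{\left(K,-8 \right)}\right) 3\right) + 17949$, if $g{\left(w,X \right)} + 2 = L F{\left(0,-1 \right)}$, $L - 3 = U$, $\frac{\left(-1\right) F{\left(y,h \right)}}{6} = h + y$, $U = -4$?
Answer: $37273$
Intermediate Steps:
$F{\left(y,h \right)} = - 6 h - 6 y$ ($F{\left(y,h \right)} = - 6 \left(h + y\right) = - 6 h - 6 y$)
$L = -1$ ($L = 3 - 4 = -1$)
$K = 20$ ($K = 10 \cdot 2 = 20$)
$g{\left(w,X \right)} = -8$ ($g{\left(w,X \right)} = -2 - \left(\left(-6\right) \left(-1\right) - 0\right) = -2 - \left(6 + 0\right) = -2 - 6 = -8$)
$\left(19219 + \left(43 + g{\left(K,-8 \right)}\right) 3\right) + 17949 = \left(19219 + \left(43 - 8\right) 3\right) + 17949 = \left(19219 + 35 \cdot 3\right) + 17949 = \left(19219 + 105\right) + 17949 = 19324 + 17949 = 37273$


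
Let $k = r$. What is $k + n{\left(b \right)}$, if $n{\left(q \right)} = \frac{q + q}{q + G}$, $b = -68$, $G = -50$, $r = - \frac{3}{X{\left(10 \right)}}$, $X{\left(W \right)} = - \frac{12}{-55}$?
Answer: $- \frac{2973}{236} \approx -12.597$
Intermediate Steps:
$X{\left(W \right)} = \frac{12}{55}$ ($X{\left(W \right)} = \left(-12\right) \left(- \frac{1}{55}\right) = \frac{12}{55}$)
$r = - \frac{55}{4}$ ($r = - \frac{3}{\frac{12}{55}} = \left(-3\right) \frac{55}{12} = - \frac{55}{4} \approx -13.75$)
$n{\left(q \right)} = \frac{2 q}{-50 + q}$ ($n{\left(q \right)} = \frac{q + q}{q - 50} = \frac{2 q}{-50 + q}$)
$k = - \frac{55}{4} \approx -13.75$
$k + n{\left(b \right)} = - \frac{55}{4} + 2 \left(-68\right) \frac{1}{-50 - 68} = - \frac{55}{4} + 2 \left(-68\right) \frac{1}{-118} = - \frac{55}{4} + 2 \left(-68\right) \left(- \frac{1}{118}\right) = - \frac{55}{4} + \frac{68}{59} = - \frac{2973}{236}$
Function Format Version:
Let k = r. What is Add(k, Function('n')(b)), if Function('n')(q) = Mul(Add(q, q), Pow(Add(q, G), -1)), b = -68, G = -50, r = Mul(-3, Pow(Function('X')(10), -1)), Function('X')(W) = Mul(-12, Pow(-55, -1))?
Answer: Rational(-2973, 236) ≈ -12.597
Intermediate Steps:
Function('X')(W) = Rational(12, 55) (Function('X')(W) = Mul(-12, Rational(-1, 55)) = Rational(12, 55))
r = Rational(-55, 4) (r = Mul(-3, Pow(Rational(12, 55), -1)) = Mul(-3, Rational(55, 12)) = Rational(-55, 4) ≈ -13.750)
Function('n')(q) = Mul(2, q, Pow(Add(-50, q), -1)) (Function('n')(q) = Mul(Add(q, q), Pow(Add(q, -50), -1)) = Mul(Mul(2, q), Pow(Add(-50, q), -1)) = Mul(2, q, Pow(Add(-50, q), -1)))
k = Rational(-55, 4) ≈ -13.750
Add(k, Function('n')(b)) = Add(Rational(-55, 4), Mul(2, -68, Pow(Add(-50, -68), -1))) = Add(Rational(-55, 4), Mul(2, -68, Pow(-118, -1))) = Add(Rational(-55, 4), Mul(2, -68, Rational(-1, 118))) = Add(Rational(-55, 4), Rational(68, 59)) = Rational(-2973, 236)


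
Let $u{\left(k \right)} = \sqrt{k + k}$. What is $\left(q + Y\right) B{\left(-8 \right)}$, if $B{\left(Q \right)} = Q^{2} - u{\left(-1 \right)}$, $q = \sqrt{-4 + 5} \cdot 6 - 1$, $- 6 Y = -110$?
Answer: $\frac{4480}{3} - \frac{70 i \sqrt{2}}{3} \approx 1493.3 - 32.998 i$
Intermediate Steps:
$Y = \frac{55}{3}$ ($Y = \left(- \frac{1}{6}\right) \left(-110\right) = \frac{55}{3} \approx 18.333$)
$u{\left(k \right)} = \sqrt{2} \sqrt{k}$ ($u{\left(k \right)} = \sqrt{2 k} = \sqrt{2} \sqrt{k}$)
$q = 5$ ($q = \sqrt{1} \cdot 6 - 1 = 1 \cdot 6 - 1 = 6 - 1 = 5$)
$B{\left(Q \right)} = Q^{2} - i \sqrt{2}$ ($B{\left(Q \right)} = Q^{2} - \sqrt{2} \sqrt{-1} = Q^{2} - \sqrt{2} i = Q^{2} - i \sqrt{2}$)
$\left(q + Y\right) B{\left(-8 \right)} = \left(5 + \frac{55}{3}\right) \left(\left(-8\right)^{2} - i \sqrt{2}\right) = \frac{70 \left(64 - i \sqrt{2}\right)}{3} = \frac{4480}{3} - \frac{70 i \sqrt{2}}{3}$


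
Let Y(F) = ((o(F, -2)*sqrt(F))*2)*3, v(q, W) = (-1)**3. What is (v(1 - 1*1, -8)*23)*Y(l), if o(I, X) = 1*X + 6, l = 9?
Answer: -1656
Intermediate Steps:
o(I, X) = 6 + X (o(I, X) = X + 6 = 6 + X)
v(q, W) = -1
Y(F) = 24*sqrt(F) (Y(F) = (((6 - 2)*sqrt(F))*2)*3 = ((4*sqrt(F))*2)*3 = (8*sqrt(F))*3 = 24*sqrt(F))
(v(1 - 1*1, -8)*23)*Y(l) = (-1*23)*(24*sqrt(9)) = -552*3 = -23*72 = -1656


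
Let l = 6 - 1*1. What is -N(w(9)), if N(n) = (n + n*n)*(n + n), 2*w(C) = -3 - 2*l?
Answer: 1859/4 ≈ 464.75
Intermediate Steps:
l = 5 (l = 6 - 1 = 5)
w(C) = -13/2 (w(C) = (-3 - 2*5)/2 = (-3 - 10)/2 = (½)*(-13) = -13/2)
N(n) = 2*n*(n + n²) (N(n) = (n + n²)*(2*n) = 2*n*(n + n²))
-N(w(9)) = -2*(-13/2)²*(1 - 13/2) = -2*169*(-11)/(4*2) = -1*(-1859/4) = 1859/4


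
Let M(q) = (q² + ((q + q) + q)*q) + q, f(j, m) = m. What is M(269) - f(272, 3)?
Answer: 289710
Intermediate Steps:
M(q) = q + 4*q² (M(q) = (q² + (2*q + q)*q) + q = (q² + (3*q)*q) + q = (q² + 3*q²) + q = 4*q² + q = q + 4*q²)
M(269) - f(272, 3) = 269*(1 + 4*269) - 1*3 = 269*(1 + 1076) - 3 = 269*1077 - 3 = 289713 - 3 = 289710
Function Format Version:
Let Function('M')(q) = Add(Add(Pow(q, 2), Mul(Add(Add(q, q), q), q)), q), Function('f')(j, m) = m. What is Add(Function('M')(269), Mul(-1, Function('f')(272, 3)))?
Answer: 289710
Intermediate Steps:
Function('M')(q) = Add(q, Mul(4, Pow(q, 2))) (Function('M')(q) = Add(Add(Pow(q, 2), Mul(Add(Mul(2, q), q), q)), q) = Add(Add(Pow(q, 2), Mul(Mul(3, q), q)), q) = Add(Add(Pow(q, 2), Mul(3, Pow(q, 2))), q) = Add(Mul(4, Pow(q, 2)), q) = Add(q, Mul(4, Pow(q, 2))))
Add(Function('M')(269), Mul(-1, Function('f')(272, 3))) = Add(Mul(269, Add(1, Mul(4, 269))), Mul(-1, 3)) = Add(Mul(269, Add(1, 1076)), -3) = Add(Mul(269, 1077), -3) = Add(289713, -3) = 289710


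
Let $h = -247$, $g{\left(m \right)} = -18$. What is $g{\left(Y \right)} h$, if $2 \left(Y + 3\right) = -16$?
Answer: $4446$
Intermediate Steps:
$Y = -11$ ($Y = -3 + \frac{1}{2} \left(-16\right) = -3 - 8 = -11$)
$g{\left(Y \right)} h = \left(-18\right) \left(-247\right) = 4446$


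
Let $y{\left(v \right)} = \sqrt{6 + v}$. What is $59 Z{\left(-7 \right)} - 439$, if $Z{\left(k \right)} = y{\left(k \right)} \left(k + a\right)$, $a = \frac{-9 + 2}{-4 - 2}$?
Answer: $-439 - \frac{2065 i}{6} \approx -439.0 - 344.17 i$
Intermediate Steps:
$a = \frac{7}{6}$ ($a = - \frac{7}{-6} = \left(-7\right) \left(- \frac{1}{6}\right) = \frac{7}{6} \approx 1.1667$)
$Z{\left(k \right)} = \sqrt{6 + k} \left(\frac{7}{6} + k\right)$ ($Z{\left(k \right)} = \sqrt{6 + k} \left(k + \frac{7}{6}\right) = \sqrt{6 + k} \left(\frac{7}{6} + k\right)$)
$59 Z{\left(-7 \right)} - 439 = 59 \sqrt{6 - 7} \left(\frac{7}{6} - 7\right) - 439 = 59 \sqrt{-1} \left(- \frac{35}{6}\right) - 439 = 59 i \left(- \frac{35}{6}\right) - 439 = 59 \left(- \frac{35 i}{6}\right) - 439 = - \frac{2065 i}{6} - 439 = -439 - \frac{2065 i}{6}$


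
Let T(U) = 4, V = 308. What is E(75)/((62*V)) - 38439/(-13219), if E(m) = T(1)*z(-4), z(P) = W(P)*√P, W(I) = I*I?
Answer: 38439/13219 + 16*I/2387 ≈ 2.9079 + 0.006703*I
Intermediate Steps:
W(I) = I²
z(P) = P^(5/2) (z(P) = P²*√P = P^(5/2))
E(m) = 128*I (E(m) = 4*(-4)^(5/2) = 4*(32*I) = 128*I)
E(75)/((62*V)) - 38439/(-13219) = (128*I)/((62*308)) - 38439/(-13219) = (128*I)/19096 - 38439*(-1/13219) = (128*I)*(1/19096) + 38439/13219 = 16*I/2387 + 38439/13219 = 38439/13219 + 16*I/2387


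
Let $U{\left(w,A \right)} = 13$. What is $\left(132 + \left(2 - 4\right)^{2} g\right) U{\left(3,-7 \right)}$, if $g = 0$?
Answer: $1716$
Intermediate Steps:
$\left(132 + \left(2 - 4\right)^{2} g\right) U{\left(3,-7 \right)} = \left(132 + \left(2 - 4\right)^{2} \cdot 0\right) 13 = \left(132 + \left(-2\right)^{2} \cdot 0\right) 13 = \left(132 + 4 \cdot 0\right) 13 = \left(132 + 0\right) 13 = 132 \cdot 13 = 1716$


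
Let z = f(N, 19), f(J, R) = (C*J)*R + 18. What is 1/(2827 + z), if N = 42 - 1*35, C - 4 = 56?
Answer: 1/10825 ≈ 9.2379e-5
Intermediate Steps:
C = 60 (C = 4 + 56 = 60)
N = 7 (N = 42 - 35 = 7)
f(J, R) = 18 + 60*J*R (f(J, R) = (60*J)*R + 18 = 60*J*R + 18 = 18 + 60*J*R)
z = 7998 (z = 18 + 60*7*19 = 18 + 7980 = 7998)
1/(2827 + z) = 1/(2827 + 7998) = 1/10825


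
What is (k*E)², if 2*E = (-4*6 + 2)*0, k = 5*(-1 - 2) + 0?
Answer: 0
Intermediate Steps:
k = -15 (k = 5*(-3) + 0 = -15 + 0 = -15)
E = 0 (E = ((-4*6 + 2)*0)/2 = ((-24 + 2)*0)/2 = (-22*0)/2 = (½)*0 = 0)
(k*E)² = (-15*0)² = 0² = 0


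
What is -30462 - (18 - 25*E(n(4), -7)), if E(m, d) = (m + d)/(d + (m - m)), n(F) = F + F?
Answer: -213385/7 ≈ -30484.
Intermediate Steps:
n(F) = 2*F
E(m, d) = (d + m)/d (E(m, d) = (d + m)/(d + 0) = (d + m)/d)
-30462 - (18 - 25*E(n(4), -7)) = -30462 - (18 - 25*(-7 + 2*4)/(-7)) = -30462 - (18 - (-25)*(-7 + 8)/7) = -30462 - (18 - (-25)/7) = -30462 - (18 - 25*(-⅐)) = -30462 - (18 + 25/7) = -30462 - 1*151/7 = -30462 - 151/7 = -213385/7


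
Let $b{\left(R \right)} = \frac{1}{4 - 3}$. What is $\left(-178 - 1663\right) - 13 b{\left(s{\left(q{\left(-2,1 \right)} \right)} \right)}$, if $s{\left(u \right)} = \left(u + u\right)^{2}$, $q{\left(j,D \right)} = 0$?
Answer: $-1854$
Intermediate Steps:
$s{\left(u \right)} = 4 u^{2}$ ($s{\left(u \right)} = \left(2 u\right)^{2} = 4 u^{2}$)
$b{\left(R \right)} = 1$ ($b{\left(R \right)} = 1^{-1} = 1$)
$\left(-178 - 1663\right) - 13 b{\left(s{\left(q{\left(-2,1 \right)} \right)} \right)} = \left(-178 - 1663\right) - 13 = -1841 - 13 = -1854$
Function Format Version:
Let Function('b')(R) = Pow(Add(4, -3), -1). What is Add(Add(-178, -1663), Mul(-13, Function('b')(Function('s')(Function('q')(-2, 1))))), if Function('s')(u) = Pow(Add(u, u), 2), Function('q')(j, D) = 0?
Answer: -1854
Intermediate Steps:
Function('s')(u) = Mul(4, Pow(u, 2)) (Function('s')(u) = Pow(Mul(2, u), 2) = Mul(4, Pow(u, 2)))
Function('b')(R) = 1 (Function('b')(R) = Pow(1, -1) = 1)
Add(Add(-178, -1663), Mul(-13, Function('b')(Function('s')(Function('q')(-2, 1))))) = Add(Add(-178, -1663), Mul(-13, 1)) = Add(-1841, -13) = -1854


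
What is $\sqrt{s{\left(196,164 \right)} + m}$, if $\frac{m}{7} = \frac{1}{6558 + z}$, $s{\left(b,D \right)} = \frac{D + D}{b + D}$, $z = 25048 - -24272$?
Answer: $\frac{\sqrt{71129993230}}{279390} \approx 0.95459$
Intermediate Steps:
$z = 49320$ ($z = 25048 + 24272 = 49320$)
$s{\left(b,D \right)} = \frac{2 D}{D + b}$
$m = \frac{7}{55878}$ ($m = \frac{7}{6558 + 49320} = \frac{7}{55878} \approx 0.00012527$)
$\sqrt{s{\left(196,164 \right)} + m} = \sqrt{2 \cdot 164 \frac{1}{164 + 196} + \frac{7}{55878}} = \sqrt{2 \cdot 164 \cdot \frac{1}{360} + \frac{7}{55878}} = \sqrt{\frac{41}{45} + \frac{7}{55878}} = \sqrt{\frac{763771}{838170}} = \frac{\sqrt{71129993230}}{279390}$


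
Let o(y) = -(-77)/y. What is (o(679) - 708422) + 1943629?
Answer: 119815090/97 ≈ 1.2352e+6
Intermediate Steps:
o(y) = 77/y
(o(679) - 708422) + 1943629 = (77/679 - 708422) + 1943629 = (77*(1/679) - 708422) + 1943629 = (11/97 - 708422) + 1943629 = -68716923/97 + 1943629 = 119815090/97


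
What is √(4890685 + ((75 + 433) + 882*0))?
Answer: √4891193 ≈ 2211.6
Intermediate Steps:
√(4890685 + ((75 + 433) + 882*0)) = √(4890685 + (508 + 0)) = √(4890685 + 508) = √4891193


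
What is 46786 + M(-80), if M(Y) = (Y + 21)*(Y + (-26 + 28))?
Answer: 51388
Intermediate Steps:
M(Y) = (2 + Y)*(21 + Y) (M(Y) = (21 + Y)*(Y + 2) = (21 + Y)*(2 + Y) = (2 + Y)*(21 + Y))
46786 + M(-80) = 46786 + (42 + (-80)² + 23*(-80)) = 46786 + (42 + 6400 - 1840) = 46786 + 4602 = 51388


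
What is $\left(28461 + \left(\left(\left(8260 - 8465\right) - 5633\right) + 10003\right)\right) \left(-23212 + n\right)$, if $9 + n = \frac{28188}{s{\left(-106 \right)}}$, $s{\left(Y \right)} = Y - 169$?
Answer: $- \frac{19023814258}{25} \approx -7.6095 \cdot 10^{8}$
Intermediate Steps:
$s{\left(Y \right)} = -169 + Y$
$n = - \frac{30663}{275}$ ($n = -9 + \frac{28188}{-169 - 106} = -9 + \frac{28188}{-275} = -9 + 28188 \left(- \frac{1}{275}\right) = -9 - \frac{28188}{275} = - \frac{30663}{275} \approx -111.5$)
$\left(28461 + \left(\left(\left(8260 - 8465\right) - 5633\right) + 10003\right)\right) \left(-23212 + n\right) = \left(28461 + \left(\left(\left(8260 - 8465\right) - 5633\right) + 10003\right)\right) \left(-23212 - \frac{30663}{275}\right) = \left(28461 + \left(\left(-205 - 5633\right) + 10003\right)\right) \left(- \frac{6413963}{275}\right) = \left(28461 + \left(-5838 + 10003\right)\right) \left(- \frac{6413963}{275}\right) = \left(28461 + 4165\right) \left(- \frac{6413963}{275}\right) = 32626 \left(- \frac{6413963}{275}\right) = - \frac{19023814258}{25}$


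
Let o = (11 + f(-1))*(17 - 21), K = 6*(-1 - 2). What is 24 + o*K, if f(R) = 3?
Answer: 1032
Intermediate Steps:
K = -18 (K = 6*(-3) = -18)
o = -56 (o = (11 + 3)*(17 - 21) = 14*(-4) = -56)
24 + o*K = 24 - 56*(-18) = 24 + 1008 = 1032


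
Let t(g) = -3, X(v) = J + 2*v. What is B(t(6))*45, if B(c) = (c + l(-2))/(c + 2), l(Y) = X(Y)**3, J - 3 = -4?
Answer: 5760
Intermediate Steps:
J = -1 (J = 3 - 4 = -1)
X(v) = -1 + 2*v
l(Y) = (-1 + 2*Y)**3
B(c) = (-125 + c)/(2 + c) (B(c) = (c + (-1 + 2*(-2))**3)/(c + 2) = (c + (-1 - 4)**3)/(2 + c) = (c + (-5)**3)/(2 + c) = (c - 125)/(2 + c) = (-125 + c)/(2 + c))
B(t(6))*45 = ((-125 - 3)/(2 - 3))*45 = (-128/(-1))*45 = -1*(-128)*45 = 128*45 = 5760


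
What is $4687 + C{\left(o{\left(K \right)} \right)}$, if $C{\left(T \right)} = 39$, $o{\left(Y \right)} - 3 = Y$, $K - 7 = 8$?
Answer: $4726$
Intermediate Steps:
$K = 15$ ($K = 7 + 8 = 15$)
$o{\left(Y \right)} = 3 + Y$
$4687 + C{\left(o{\left(K \right)} \right)} = 4687 + 39 = 4726$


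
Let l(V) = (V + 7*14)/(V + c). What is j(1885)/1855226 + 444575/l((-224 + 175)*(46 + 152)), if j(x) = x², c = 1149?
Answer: 3527219091246125/8908795252 ≈ 3.9593e+5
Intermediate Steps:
l(V) = (98 + V)/(1149 + V) (l(V) = (V + 7*14)/(V + 1149) = (V + 98)/(1149 + V) = (98 + V)/(1149 + V))
j(1885)/1855226 + 444575/l((-224 + 175)*(46 + 152)) = 1885²/1855226 + 444575/(((98 + (-224 + 175)*(46 + 152))/(1149 + (-224 + 175)*(46 + 152)))) = 3553225*(1/1855226) + 444575/(((98 - 49*198)/(1149 - 49*198))) = 3553225/1855226 + 444575/(((98 - 9702)/(1149 - 9702))) = 3553225/1855226 + 444575/((-9604/(-8553))) = 3553225/1855226 + 444575/((-1/8553*(-9604))) = 3553225/1855226 + 444575/(9604/8553) = 3553225/1855226 + 444575*(8553/9604) = 3553225/1855226 + 3802449975/9604 = 3527219091246125/8908795252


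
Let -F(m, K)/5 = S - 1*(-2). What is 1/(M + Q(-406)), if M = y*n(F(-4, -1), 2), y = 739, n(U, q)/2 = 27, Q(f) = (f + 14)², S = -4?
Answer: 1/193570 ≈ 5.1661e-6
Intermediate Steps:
Q(f) = (14 + f)²
F(m, K) = 10 (F(m, K) = -5*(-4 - 1*(-2)) = -5*(-4 + 2) = -5*(-2) = 10)
n(U, q) = 54 (n(U, q) = 2*27 = 54)
M = 39906 (M = 739*54 = 39906)
1/(M + Q(-406)) = 1/(39906 + (14 - 406)²) = 1/(39906 + (-392)²) = 1/(39906 + 153664) = 1/193570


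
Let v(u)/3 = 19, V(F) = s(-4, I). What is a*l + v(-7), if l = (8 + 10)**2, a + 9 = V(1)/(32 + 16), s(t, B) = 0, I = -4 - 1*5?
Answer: -2859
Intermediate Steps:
I = -9 (I = -4 - 5 = -9)
V(F) = 0
v(u) = 57 (v(u) = 3*19 = 57)
a = -9 (a = -9 + 0/(32 + 16) = -9 + 0/48 = -9 + (1/48)*0 = -9 + 0 = -9)
l = 324 (l = 18**2 = 324)
a*l + v(-7) = -9*324 + 57 = -2916 + 57 = -2859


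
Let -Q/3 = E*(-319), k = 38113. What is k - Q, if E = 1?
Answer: 37156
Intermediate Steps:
Q = 957 (Q = -3*(-319) = 957)
k - Q = 38113 - 1*957 = 38113 - 957 = 37156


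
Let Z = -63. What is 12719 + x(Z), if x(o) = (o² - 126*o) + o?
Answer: 24563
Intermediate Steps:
x(o) = o² - 125*o
12719 + x(Z) = 12719 - 63*(-125 - 63) = 12719 - 63*(-188) = 12719 + 11844 = 24563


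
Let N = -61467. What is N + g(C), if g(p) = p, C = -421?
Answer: -61888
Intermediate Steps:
N + g(C) = -61467 - 421 = -61888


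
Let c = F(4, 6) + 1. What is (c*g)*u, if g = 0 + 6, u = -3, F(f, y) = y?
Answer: -126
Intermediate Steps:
g = 6
c = 7 (c = 6 + 1 = 7)
(c*g)*u = (7*6)*(-3) = 42*(-3) = -126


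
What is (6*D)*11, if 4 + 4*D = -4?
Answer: -132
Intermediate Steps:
D = -2 (D = -1 + (¼)*(-4) = -1 - 1 = -2)
(6*D)*11 = (6*(-2))*11 = -12*11 = -132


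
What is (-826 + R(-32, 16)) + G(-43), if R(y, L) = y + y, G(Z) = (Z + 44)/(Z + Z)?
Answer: -76541/86 ≈ -890.01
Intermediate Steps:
G(Z) = (44 + Z)/(2*Z) (G(Z) = (44 + Z)/((2*Z)) = (44 + Z)*(1/(2*Z)) = (44 + Z)/(2*Z))
R(y, L) = 2*y
(-826 + R(-32, 16)) + G(-43) = (-826 + 2*(-32)) + (½)*(44 - 43)/(-43) = (-826 - 64) + (½)*(-1/43)*1 = -890 - 1/86 = -76541/86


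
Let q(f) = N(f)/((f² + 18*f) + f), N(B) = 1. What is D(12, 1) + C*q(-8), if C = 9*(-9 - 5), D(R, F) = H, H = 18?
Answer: 855/44 ≈ 19.432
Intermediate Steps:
D(R, F) = 18
C = -126 (C = 9*(-14) = -126)
q(f) = 1/(f² + 19*f) (q(f) = 1/((f² + 18*f) + f) = 1/(f² + 19*f))
D(12, 1) + C*q(-8) = 18 - 126/((-8)*(19 - 8)) = 18 - (-63)/(4*11) = 18 - 126*(-1/88) = 18 + 63/44 = 855/44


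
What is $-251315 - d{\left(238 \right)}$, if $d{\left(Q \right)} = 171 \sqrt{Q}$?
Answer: $-251315 - 171 \sqrt{238} \approx -2.5395 \cdot 10^{5}$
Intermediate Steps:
$-251315 - d{\left(238 \right)} = -251315 - 171 \sqrt{238}$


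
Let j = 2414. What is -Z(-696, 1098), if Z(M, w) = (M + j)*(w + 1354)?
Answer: -4212536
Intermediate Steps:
Z(M, w) = (1354 + w)*(2414 + M) (Z(M, w) = (M + 2414)*(w + 1354) = (2414 + M)*(1354 + w) = (1354 + w)*(2414 + M))
-Z(-696, 1098) = -(3268556 + 1354*(-696) + 2414*1098 - 696*1098) = -(3268556 - 942384 + 2650572 - 764208) = -1*4212536 = -4212536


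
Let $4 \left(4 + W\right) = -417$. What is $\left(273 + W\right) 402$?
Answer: $\frac{132459}{2} \approx 66230.0$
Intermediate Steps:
$W = - \frac{433}{4}$ ($W = -4 + \frac{1}{4} \left(-417\right) = -4 - \frac{417}{4} = - \frac{433}{4} \approx -108.25$)
$\left(273 + W\right) 402 = \left(273 - \frac{433}{4}\right) 402 = \frac{659}{4} \cdot 402 = \frac{132459}{2}$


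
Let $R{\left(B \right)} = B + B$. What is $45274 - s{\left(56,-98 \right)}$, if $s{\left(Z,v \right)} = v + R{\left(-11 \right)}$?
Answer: $45394$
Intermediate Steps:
$R{\left(B \right)} = 2 B$
$s{\left(Z,v \right)} = -22 + v$ ($s{\left(Z,v \right)} = v + 2 \left(-11\right) = v - 22 = -22 + v$)
$45274 - s{\left(56,-98 \right)} = 45274 - \left(-22 - 98\right) = 45274 - -120 = 45274 + 120 = 45394$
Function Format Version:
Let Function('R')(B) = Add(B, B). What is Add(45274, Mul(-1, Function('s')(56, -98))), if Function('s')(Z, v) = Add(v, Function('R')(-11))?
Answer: 45394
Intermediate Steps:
Function('R')(B) = Mul(2, B)
Function('s')(Z, v) = Add(-22, v) (Function('s')(Z, v) = Add(v, Mul(2, -11)) = Add(v, -22) = Add(-22, v))
Add(45274, Mul(-1, Function('s')(56, -98))) = Add(45274, Mul(-1, Add(-22, -98))) = Add(45274, Mul(-1, -120)) = Add(45274, 120) = 45394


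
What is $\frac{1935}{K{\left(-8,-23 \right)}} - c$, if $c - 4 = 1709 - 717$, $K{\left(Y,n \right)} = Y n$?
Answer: $- \frac{181329}{184} \approx -985.48$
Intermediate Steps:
$c = 996$ ($c = 4 + \left(1709 - 717\right) = 4 + 992 = 996$)
$\frac{1935}{K{\left(-8,-23 \right)}} - c = \frac{1935}{\left(-8\right) \left(-23\right)} - 996 = \frac{1935}{184} - 996 = - \frac{181329}{184}$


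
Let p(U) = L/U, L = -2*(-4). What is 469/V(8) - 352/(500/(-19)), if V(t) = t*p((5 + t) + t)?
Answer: 1338133/8000 ≈ 167.27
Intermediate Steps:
L = 8
p(U) = 8/U
V(t) = 8*t/(5 + 2*t) (V(t) = t*(8/((5 + t) + t)) = t*(8/(5 + 2*t)) = 8*t/(5 + 2*t))
469/V(8) - 352/(500/(-19)) = 469/((8*8/(5 + 2*8))) - 352/(500/(-19)) = 469/((8*8/(5 + 16))) - 352/(500*(-1/19)) = 469/((8*8/21)) - 352/(-500/19) = 469/((8*8*(1/21))) - 352*(-19/500) = 469/(64/21) + 1672/125 = 469*(21/64) + 1672/125 = 9849/64 + 1672/125 = 1338133/8000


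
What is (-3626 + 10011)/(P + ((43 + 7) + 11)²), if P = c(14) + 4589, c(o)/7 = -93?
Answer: 6385/7659 ≈ 0.83366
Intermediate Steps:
c(o) = -651 (c(o) = 7*(-93) = -651)
P = 3938 (P = -651 + 4589 = 3938)
(-3626 + 10011)/(P + ((43 + 7) + 11)²) = (-3626 + 10011)/(3938 + ((43 + 7) + 11)²) = 6385/(3938 + (50 + 11)²) = 6385/(3938 + 61²) = 6385/(3938 + 3721) = 6385/7659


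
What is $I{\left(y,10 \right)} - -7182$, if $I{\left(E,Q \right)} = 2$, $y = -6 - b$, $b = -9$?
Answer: $7184$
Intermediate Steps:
$y = 3$ ($y = -6 - -9 = -6 + 9 = 3$)
$I{\left(y,10 \right)} - -7182 = 2 - -7182 = 2 + 7182 = 7184$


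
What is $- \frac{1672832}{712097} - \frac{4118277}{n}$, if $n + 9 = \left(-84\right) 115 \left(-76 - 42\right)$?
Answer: $- \frac{1613141793847}{270566239829} \approx -5.9621$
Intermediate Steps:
$n = 1139871$ ($n = -9 + \left(-84\right) 115 \left(-76 - 42\right) = -9 - 9660 \left(-76 - 42\right) = -9 - -1139880 = -9 + 1139880 = 1139871$)
$- \frac{1672832}{712097} - \frac{4118277}{n} = - \frac{1672832}{712097} - \frac{4118277}{1139871} = \left(-1672832\right) \frac{1}{712097} - \frac{1372759}{379957} = - \frac{1672832}{712097} - \frac{1372759}{379957} = - \frac{1613141793847}{270566239829}$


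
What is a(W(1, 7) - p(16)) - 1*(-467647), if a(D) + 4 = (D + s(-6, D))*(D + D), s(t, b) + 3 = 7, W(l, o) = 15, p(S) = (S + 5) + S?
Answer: 468435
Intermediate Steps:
p(S) = 5 + 2*S (p(S) = (5 + S) + S = 5 + 2*S)
s(t, b) = 4 (s(t, b) = -3 + 7 = 4)
a(D) = -4 + 2*D*(4 + D) (a(D) = -4 + (D + 4)*(D + D) = -4 + (4 + D)*(2*D) = -4 + 2*D*(4 + D))
a(W(1, 7) - p(16)) - 1*(-467647) = (-4 + 2*(15 - (5 + 2*16))² + 8*(15 - (5 + 2*16))) - 1*(-467647) = (-4 + 2*(15 - (5 + 32))² + 8*(15 - (5 + 32))) + 467647 = (-4 + 2*(15 - 1*37)² + 8*(15 - 1*37)) + 467647 = (-4 + 2*(15 - 37)² + 8*(15 - 37)) + 467647 = (-4 + 2*(-22)² + 8*(-22)) + 467647 = (-4 + 2*484 - 176) + 467647 = (-4 + 968 - 176) + 467647 = 788 + 467647 = 468435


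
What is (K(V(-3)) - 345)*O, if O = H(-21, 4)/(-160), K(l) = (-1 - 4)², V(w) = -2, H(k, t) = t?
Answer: 8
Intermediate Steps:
K(l) = 25 (K(l) = (-5)² = 25)
O = -1/40 (O = 4/(-160) = 4*(-1/160) = -1/40 ≈ -0.025000)
(K(V(-3)) - 345)*O = (25 - 345)*(-1/40) = -320*(-1/40) = 8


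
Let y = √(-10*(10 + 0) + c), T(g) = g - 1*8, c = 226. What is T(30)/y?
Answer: 11*√14/21 ≈ 1.9599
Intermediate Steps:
T(g) = -8 + g (T(g) = g - 8 = -8 + g)
y = 3*√14 (y = √(-10*(10 + 0) + 226) = √(-10*10 + 226) = √(-100 + 226) = √126 = 3*√14 ≈ 11.225)
T(30)/y = (-8 + 30)/((3*√14)) = 22*(√14/42) = 11*√14/21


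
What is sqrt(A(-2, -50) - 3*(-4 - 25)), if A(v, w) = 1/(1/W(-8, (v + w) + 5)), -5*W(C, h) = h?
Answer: sqrt(2410)/5 ≈ 9.8183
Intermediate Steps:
W(C, h) = -h/5
A(v, w) = -1 - v/5 - w/5 (A(v, w) = 1/(1/(-((v + w) + 5)/5)) = 1/(1/(-(5 + v + w)/5)) = 1/(1/(-1 - v/5 - w/5)) = -1 - v/5 - w/5)
sqrt(A(-2, -50) - 3*(-4 - 25)) = sqrt((-1 - 1/5*(-2) - 1/5*(-50)) - 3*(-4 - 25)) = sqrt((-1 + 2/5 + 10) - 3*(-29)) = sqrt(47/5 + 87) = sqrt(482/5) = sqrt(2410)/5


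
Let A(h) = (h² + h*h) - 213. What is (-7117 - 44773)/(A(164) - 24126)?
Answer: -51890/29453 ≈ -1.7618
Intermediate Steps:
A(h) = -213 + 2*h² (A(h) = (h² + h²) - 213 = 2*h² - 213 = -213 + 2*h²)
(-7117 - 44773)/(A(164) - 24126) = (-7117 - 44773)/((-213 + 2*164²) - 24126) = -51890/((-213 + 2*26896) - 24126) = -51890/((-213 + 53792) - 24126) = -51890/(53579 - 24126) = -51890/29453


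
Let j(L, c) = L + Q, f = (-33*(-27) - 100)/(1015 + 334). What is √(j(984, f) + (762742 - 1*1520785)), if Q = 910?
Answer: I*√756149 ≈ 869.57*I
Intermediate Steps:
f = 791/1349 (f = (891 - 100)/1349 = 791*(1/1349) = 791/1349 ≈ 0.58636)
j(L, c) = 910 + L (j(L, c) = L + 910 = 910 + L)
√(j(984, f) + (762742 - 1*1520785)) = √((910 + 984) + (762742 - 1*1520785)) = √(1894 + (762742 - 1520785)) = √(1894 - 758043) = √(-756149) = I*√756149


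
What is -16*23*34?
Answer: -12512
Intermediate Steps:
-16*23*34 = -368*34 = -12512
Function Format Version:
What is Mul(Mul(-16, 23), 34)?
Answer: -12512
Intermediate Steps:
Mul(Mul(-16, 23), 34) = Mul(-368, 34) = -12512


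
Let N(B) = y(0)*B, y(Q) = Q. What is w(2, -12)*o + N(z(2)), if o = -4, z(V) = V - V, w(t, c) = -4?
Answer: 16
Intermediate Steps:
z(V) = 0
N(B) = 0 (N(B) = 0*B = 0)
w(2, -12)*o + N(z(2)) = -4*(-4) + 0 = 16 + 0 = 16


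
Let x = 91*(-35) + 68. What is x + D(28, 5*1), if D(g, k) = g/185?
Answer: -576617/185 ≈ -3116.8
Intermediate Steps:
D(g, k) = g/185 (D(g, k) = g*(1/185) = g/185)
x = -3117 (x = -3185 + 68 = -3117)
x + D(28, 5*1) = -3117 + (1/185)*28 = -3117 + 28/185 = -576617/185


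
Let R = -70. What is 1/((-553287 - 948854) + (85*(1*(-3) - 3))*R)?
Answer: -1/1466441 ≈ -6.8192e-7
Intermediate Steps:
1/((-553287 - 948854) + (85*(1*(-3) - 3))*R) = 1/((-553287 - 948854) + (85*(1*(-3) - 3))*(-70)) = 1/(-1502141 + (85*(-3 - 3))*(-70)) = 1/(-1502141 + (85*(-6))*(-70)) = 1/(-1502141 - 510*(-70)) = 1/(-1502141 + 35700) = 1/(-1466441) = -1/1466441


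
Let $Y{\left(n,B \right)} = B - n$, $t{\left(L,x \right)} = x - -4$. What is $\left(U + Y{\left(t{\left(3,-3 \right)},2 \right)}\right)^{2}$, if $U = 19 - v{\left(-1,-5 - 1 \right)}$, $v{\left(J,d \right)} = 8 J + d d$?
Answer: $64$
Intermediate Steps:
$v{\left(J,d \right)} = d^{2} + 8 J$ ($v{\left(J,d \right)} = 8 J + d^{2} = d^{2} + 8 J$)
$t{\left(L,x \right)} = 4 + x$ ($t{\left(L,x \right)} = x + 4 = 4 + x$)
$U = -9$ ($U = 19 - \left(\left(-5 - 1\right)^{2} + 8 \left(-1\right)\right) = 19 - \left(\left(-5 - 1\right)^{2} - 8\right) = 19 - \left(\left(-6\right)^{2} - 8\right) = 19 - \left(36 - 8\right) = 19 - 28 = -9$)
$\left(U + Y{\left(t{\left(3,-3 \right)},2 \right)}\right)^{2} = \left(-9 + \left(2 - \left(4 - 3\right)\right)\right)^{2} = \left(-9 + \left(2 - 1\right)\right)^{2} = \left(-9 + 1\right)^{2} = \left(-8\right)^{2} = 64$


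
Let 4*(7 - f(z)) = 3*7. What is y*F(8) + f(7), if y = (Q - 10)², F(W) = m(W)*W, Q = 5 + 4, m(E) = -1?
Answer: -25/4 ≈ -6.2500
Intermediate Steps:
f(z) = 7/4 (f(z) = 7 - 3*7/4 = 7 - ¼*21 = 7 - 21/4 = 7/4)
Q = 9
F(W) = -W
y = 1 (y = (9 - 10)² = (-1)² = 1)
y*F(8) + f(7) = 1*(-1*8) + 7/4 = 1*(-8) + 7/4 = -8 + 7/4 = -25/4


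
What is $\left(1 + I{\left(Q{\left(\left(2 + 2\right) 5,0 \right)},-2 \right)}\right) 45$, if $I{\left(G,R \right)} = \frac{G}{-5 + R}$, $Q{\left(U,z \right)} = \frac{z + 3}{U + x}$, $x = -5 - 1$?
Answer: $\frac{4275}{98} \approx 43.622$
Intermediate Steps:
$x = -6$
$Q{\left(U,z \right)} = \frac{3 + z}{-6 + U}$ ($Q{\left(U,z \right)} = \frac{z + 3}{U - 6} = \frac{3 + z}{-6 + U}$)
$\left(1 + I{\left(Q{\left(\left(2 + 2\right) 5,0 \right)},-2 \right)}\right) 45 = \left(1 + \frac{\frac{1}{-6 + \left(2 + 2\right) 5} \left(3 + 0\right)}{-5 - 2}\right) 45 = \left(1 + \frac{\frac{1}{-6 + 4 \cdot 5} \cdot 3}{-7}\right) 45 = \left(1 + \frac{1}{-6 + 20} \cdot 3 \left(- \frac{1}{7}\right)\right) 45 = \left(1 + \frac{1}{14} \cdot 3 \left(- \frac{1}{7}\right)\right) 45 = \left(1 + \frac{3}{14} \left(- \frac{1}{7}\right)\right) 45 = \left(1 - \frac{3}{98}\right) 45 = \frac{95}{98} \cdot 45 = \frac{4275}{98}$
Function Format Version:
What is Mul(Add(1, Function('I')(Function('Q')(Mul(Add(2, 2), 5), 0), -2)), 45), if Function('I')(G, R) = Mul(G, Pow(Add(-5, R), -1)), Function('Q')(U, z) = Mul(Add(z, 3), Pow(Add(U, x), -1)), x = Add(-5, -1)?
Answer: Rational(4275, 98) ≈ 43.622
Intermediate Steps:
x = -6
Function('Q')(U, z) = Mul(Pow(Add(-6, U), -1), Add(3, z)) (Function('Q')(U, z) = Mul(Add(z, 3), Pow(Add(U, -6), -1)) = Mul(Add(3, z), Pow(Add(-6, U), -1)) = Mul(Pow(Add(-6, U), -1), Add(3, z)))
Mul(Add(1, Function('I')(Function('Q')(Mul(Add(2, 2), 5), 0), -2)), 45) = Mul(Add(1, Mul(Mul(Pow(Add(-6, Mul(Add(2, 2), 5)), -1), Add(3, 0)), Pow(Add(-5, -2), -1))), 45) = Mul(Add(1, Mul(Mul(Pow(Add(-6, Mul(4, 5)), -1), 3), Pow(-7, -1))), 45) = Mul(Add(1, Mul(Mul(Pow(Add(-6, 20), -1), 3), Rational(-1, 7))), 45) = Mul(Add(1, Mul(Mul(Pow(14, -1), 3), Rational(-1, 7))), 45) = Mul(Add(1, Mul(Mul(Rational(1, 14), 3), Rational(-1, 7))), 45) = Mul(Add(1, Mul(Rational(3, 14), Rational(-1, 7))), 45) = Mul(Add(1, Rational(-3, 98)), 45) = Mul(Rational(95, 98), 45) = Rational(4275, 98)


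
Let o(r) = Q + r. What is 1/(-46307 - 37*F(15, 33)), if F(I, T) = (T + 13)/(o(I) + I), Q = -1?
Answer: -29/1344605 ≈ -2.1568e-5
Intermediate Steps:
o(r) = -1 + r
F(I, T) = (13 + T)/(-1 + 2*I) (F(I, T) = (T + 13)/((-1 + I) + I) = (13 + T)/(-1 + 2*I))
1/(-46307 - 37*F(15, 33)) = 1/(-46307 - 37*(13 + 33)/(-1 + 2*15)) = 1/(-46307 - 37*46/(-1 + 30)) = 1/(-46307 - 37*46/29) = 1/(-46307 - 1702/29) = 1/(-1344605/29) = -29/1344605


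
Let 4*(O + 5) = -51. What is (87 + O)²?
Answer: 76729/16 ≈ 4795.6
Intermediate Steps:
O = -71/4 (O = -5 + (¼)*(-51) = -5 - 51/4 = -71/4 ≈ -17.750)
(87 + O)² = (87 - 71/4)² = (277/4)² = 76729/16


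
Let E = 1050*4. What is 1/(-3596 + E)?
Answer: 1/604 ≈ 0.0016556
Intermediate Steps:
E = 4200
1/(-3596 + E) = 1/(-3596 + 4200) = 1/604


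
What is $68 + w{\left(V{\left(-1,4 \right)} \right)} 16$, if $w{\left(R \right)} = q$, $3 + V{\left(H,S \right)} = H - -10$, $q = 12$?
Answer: $260$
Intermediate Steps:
$V{\left(H,S \right)} = 7 + H$ ($V{\left(H,S \right)} = -3 + \left(H - -10\right) = -3 + \left(H + 10\right) = -3 + \left(10 + H\right) = 7 + H$)
$w{\left(R \right)} = 12$
$68 + w{\left(V{\left(-1,4 \right)} \right)} 16 = 68 + 12 \cdot 16 = 68 + 192 = 260$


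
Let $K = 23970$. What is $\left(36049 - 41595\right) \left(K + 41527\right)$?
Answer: $-363246362$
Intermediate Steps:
$\left(36049 - 41595\right) \left(K + 41527\right) = \left(36049 - 41595\right) \left(23970 + 41527\right) = \left(-5546\right) 65497 = -363246362$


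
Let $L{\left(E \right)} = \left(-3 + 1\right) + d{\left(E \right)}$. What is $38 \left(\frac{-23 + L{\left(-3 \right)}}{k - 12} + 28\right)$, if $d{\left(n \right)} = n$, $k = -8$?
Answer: $\frac{5586}{5} \approx 1117.2$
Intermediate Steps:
$L{\left(E \right)} = -2 + E$ ($L{\left(E \right)} = \left(-3 + 1\right) + E = -2 + E$)
$38 \left(\frac{-23 + L{\left(-3 \right)}}{k - 12} + 28\right) = 38 \left(\frac{-23 - 5}{-8 - 12} + 28\right) = 38 \left(\frac{-23 - 5}{-20} + 28\right) = 38 \left(\left(-28\right) \left(- \frac{1}{20}\right) + 28\right) = 38 \left(\frac{7}{5} + 28\right) = 38 \cdot \frac{147}{5} = \frac{5586}{5}$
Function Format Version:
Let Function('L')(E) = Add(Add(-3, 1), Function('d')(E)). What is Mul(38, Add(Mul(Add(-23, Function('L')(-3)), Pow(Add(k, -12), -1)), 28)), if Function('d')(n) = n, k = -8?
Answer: Rational(5586, 5) ≈ 1117.2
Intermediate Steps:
Function('L')(E) = Add(-2, E) (Function('L')(E) = Add(Add(-3, 1), E) = Add(-2, E))
Mul(38, Add(Mul(Add(-23, Function('L')(-3)), Pow(Add(k, -12), -1)), 28)) = Mul(38, Add(Mul(Add(-23, Add(-2, -3)), Pow(Add(-8, -12), -1)), 28)) = Mul(38, Add(Mul(Add(-23, -5), Pow(-20, -1)), 28)) = Mul(38, Add(Mul(-28, Rational(-1, 20)), 28)) = Mul(38, Add(Rational(7, 5), 28)) = Mul(38, Rational(147, 5)) = Rational(5586, 5)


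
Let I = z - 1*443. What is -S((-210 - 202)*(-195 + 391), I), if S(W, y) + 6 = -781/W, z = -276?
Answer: 483731/80752 ≈ 5.9903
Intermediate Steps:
I = -719 (I = -276 - 1*443 = -276 - 443 = -719)
S(W, y) = -6 - 781/W
-S((-210 - 202)*(-195 + 391), I) = -(-6 - 781*1/((-210 - 202)*(-195 + 391))) = -(-6 - 781/((-412*196))) = -(-6 - 781/(-80752)) = -(-6 - 781*(-1/80752)) = -(-6 + 781/80752) = -1*(-483731/80752) = 483731/80752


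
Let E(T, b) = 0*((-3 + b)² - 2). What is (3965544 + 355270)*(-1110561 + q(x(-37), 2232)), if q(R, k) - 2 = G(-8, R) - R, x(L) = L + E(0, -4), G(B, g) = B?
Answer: -4798393571420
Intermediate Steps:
E(T, b) = 0 (E(T, b) = 0*(-2 + (-3 + b)²) = 0)
x(L) = L (x(L) = L + 0 = L)
q(R, k) = -6 - R (q(R, k) = 2 + (-8 - R) = -6 - R)
(3965544 + 355270)*(-1110561 + q(x(-37), 2232)) = (3965544 + 355270)*(-1110561 + (-6 - 1*(-37))) = 4320814*(-1110561 + (-6 + 37)) = 4320814*(-1110561 + 31) = 4320814*(-1110530) = -4798393571420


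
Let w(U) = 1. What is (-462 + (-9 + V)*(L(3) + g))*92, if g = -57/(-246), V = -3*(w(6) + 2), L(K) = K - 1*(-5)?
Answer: -2301564/41 ≈ -56136.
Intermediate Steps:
L(K) = 5 + K (L(K) = K + 5 = 5 + K)
V = -9 (V = -3*(1 + 2) = -3*3 = -9)
g = 19/82 (g = -57*(-1/246) = 19/82 ≈ 0.23171)
(-462 + (-9 + V)*(L(3) + g))*92 = (-462 + (-9 - 9)*((5 + 3) + 19/82))*92 = (-462 - 18*(8 + 19/82))*92 = (-462 - 18*675/82)*92 = (-462 - 6075/41)*92 = -25017/41*92 = -2301564/41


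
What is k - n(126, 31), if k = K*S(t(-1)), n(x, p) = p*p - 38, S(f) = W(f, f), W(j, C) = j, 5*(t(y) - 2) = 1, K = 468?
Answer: 533/5 ≈ 106.60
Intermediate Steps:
t(y) = 11/5 (t(y) = 2 + (1/5)*1 = 2 + 1/5 = 11/5)
S(f) = f
n(x, p) = -38 + p**2 (n(x, p) = p**2 - 38 = -38 + p**2)
k = 5148/5 (k = 468*(11/5) = 5148/5 ≈ 1029.6)
k - n(126, 31) = 5148/5 - (-38 + 31**2) = 5148/5 - (-38 + 961) = 5148/5 - 1*923 = 5148/5 - 923 = 533/5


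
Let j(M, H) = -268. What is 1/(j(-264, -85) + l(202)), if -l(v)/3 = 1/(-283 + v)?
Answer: -27/7235 ≈ -0.0037319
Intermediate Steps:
l(v) = -3/(-283 + v)
1/(j(-264, -85) + l(202)) = 1/(-268 - 3/(-283 + 202)) = 1/(-268 - 3/(-81)) = 1/(-268 - 3*(-1/81)) = 1/(-268 + 1/27) = 1/(-7235/27) = -27/7235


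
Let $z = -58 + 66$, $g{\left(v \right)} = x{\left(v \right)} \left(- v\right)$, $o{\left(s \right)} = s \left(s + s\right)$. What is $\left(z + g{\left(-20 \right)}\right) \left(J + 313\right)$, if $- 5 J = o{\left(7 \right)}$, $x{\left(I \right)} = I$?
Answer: $- \frac{575064}{5} \approx -1.1501 \cdot 10^{5}$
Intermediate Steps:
$o{\left(s \right)} = 2 s^{2}$ ($o{\left(s \right)} = s 2 s = 2 s^{2}$)
$g{\left(v \right)} = - v^{2}$ ($g{\left(v \right)} = v \left(- v\right) = - v^{2}$)
$J = - \frac{98}{5}$ ($J = - \frac{2 \cdot 7^{2}}{5} = - \frac{2 \cdot 49}{5} = \left(- \frac{1}{5}\right) 98 = - \frac{98}{5} \approx -19.6$)
$z = 8$
$\left(z + g{\left(-20 \right)}\right) \left(J + 313\right) = \left(8 - \left(-20\right)^{2}\right) \left(- \frac{98}{5} + 313\right) = \left(8 - 400\right) \frac{1467}{5} = \left(-392\right) \frac{1467}{5} = - \frac{575064}{5}$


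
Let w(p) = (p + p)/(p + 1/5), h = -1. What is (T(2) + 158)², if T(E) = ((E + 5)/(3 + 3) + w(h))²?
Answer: 2380849/81 ≈ 29393.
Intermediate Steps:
w(p) = 2*p/(⅕ + p) (w(p) = (2*p)/(p + ⅕) = (2*p)/(⅕ + p) = 2*p/(⅕ + p))
T(E) = (10/3 + E/6)² (T(E) = ((E + 5)/(3 + 3) + 10*(-1)/(1 + 5*(-1)))² = ((5 + E)/6 + 10*(-1)/(1 - 5))² = ((5 + E)*(⅙) + 10*(-1)/(-4))² = ((⅚ + E/6) + 10*(-1)*(-¼))² = ((⅚ + E/6) + 5/2)² = (10/3 + E/6)²)
(T(2) + 158)² = ((20 + 2)²/36 + 158)² = ((1/36)*22² + 158)² = ((1/36)*484 + 158)² = (121/9 + 158)² = (1543/9)² = 2380849/81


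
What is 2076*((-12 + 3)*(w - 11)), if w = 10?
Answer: 18684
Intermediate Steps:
2076*((-12 + 3)*(w - 11)) = 2076*((-12 + 3)*(10 - 11)) = 2076*(-9*(-1)) = 2076*9 = 18684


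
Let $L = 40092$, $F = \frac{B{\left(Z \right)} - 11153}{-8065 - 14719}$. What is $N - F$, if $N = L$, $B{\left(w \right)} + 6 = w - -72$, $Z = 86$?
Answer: $\frac{913445127}{22784} \approx 40092.0$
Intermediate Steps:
$B{\left(w \right)} = 66 + w$ ($B{\left(w \right)} = -6 + \left(w - -72\right) = -6 + \left(w + 72\right) = -6 + \left(72 + w\right) = 66 + w$)
$F = \frac{11001}{22784}$ ($F = \frac{\left(66 + 86\right) - 11153}{-8065 - 14719} = \frac{152 - 11153}{-22784} = \left(-11001\right) \left(- \frac{1}{22784}\right) = \frac{11001}{22784} \approx 0.48284$)
$N = 40092$
$N - F = 40092 - \frac{11001}{22784} = \frac{913445127}{22784}$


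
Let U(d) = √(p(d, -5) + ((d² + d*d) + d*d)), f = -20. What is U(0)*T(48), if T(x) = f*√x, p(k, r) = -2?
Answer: -80*I*√6 ≈ -195.96*I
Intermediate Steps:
T(x) = -20*√x
U(d) = √(-2 + 3*d²) (U(d) = √(-2 + ((d² + d*d) + d*d)) = √(-2 + ((d² + d²) + d²)) = √(-2 + (2*d² + d²)) = √(-2 + 3*d²))
U(0)*T(48) = √(-2 + 3*0²)*(-80*√3) = √(-2 + 3*0)*(-80*√3) = √(-2 + 0)*(-80*√3) = √(-2)*(-80*√3) = (I*√2)*(-80*√3) = -80*I*√6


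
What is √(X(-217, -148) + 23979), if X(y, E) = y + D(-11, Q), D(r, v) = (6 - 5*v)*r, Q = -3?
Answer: √23531 ≈ 153.40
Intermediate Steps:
D(r, v) = r*(6 - 5*v)
X(y, E) = -231 + y (X(y, E) = y - 11*(6 - 5*(-3)) = y - 11*(6 + 15) = y - 11*21 = y - 231 = -231 + y)
√(X(-217, -148) + 23979) = √((-231 - 217) + 23979) = √(-448 + 23979) = √23531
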